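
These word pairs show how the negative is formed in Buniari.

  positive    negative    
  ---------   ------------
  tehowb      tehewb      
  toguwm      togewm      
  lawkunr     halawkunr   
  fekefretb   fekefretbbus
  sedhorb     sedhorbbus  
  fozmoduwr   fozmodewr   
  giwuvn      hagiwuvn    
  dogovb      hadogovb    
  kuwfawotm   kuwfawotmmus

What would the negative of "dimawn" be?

dimewn

"dimawn" has second-to-last letter 'w'. The stems whose second-to-last letter is 'w' (tehowb → tehewb, toguwm → togewm, fozmoduwr → fozmodewr) change the last vowel to 'e'.
So dimawn → dimewn.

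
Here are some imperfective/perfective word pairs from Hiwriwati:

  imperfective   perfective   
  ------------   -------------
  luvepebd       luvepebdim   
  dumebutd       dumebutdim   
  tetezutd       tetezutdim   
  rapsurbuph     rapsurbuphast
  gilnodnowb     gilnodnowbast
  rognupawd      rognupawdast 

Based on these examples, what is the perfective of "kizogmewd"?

luvepebd and rognupawd both end in -d yet inflect differently (luvepebdim, rognupawdast), so the final letter is not what conditions the rule; the second-to-last letter is.
"kizogmewd" has second-to-last letter 'w'. The stems whose second-to-last letter is 'w' (gilnodnowb → gilnodnowbast, rognupawd → rognupawdast) add -ast.
The other pattern: stems whose second-to-last letter is 'b' or 't' add -im.
So kizogmewd → kizogmewdast.

kizogmewdast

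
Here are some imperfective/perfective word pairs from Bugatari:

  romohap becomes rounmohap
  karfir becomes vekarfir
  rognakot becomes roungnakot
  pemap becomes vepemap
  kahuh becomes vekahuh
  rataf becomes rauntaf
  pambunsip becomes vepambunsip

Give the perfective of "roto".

romohap and pemap both end in -p yet inflect differently (rounmohap, vepemap), so the final letter is not what conditions the rule; the first letter is.
"roto" begins with r-. The stems beginning with r- (rataf → rauntaf, romohap → rounmohap, rognakot → roungnakot) insert -un- after the first vowel.
So roto → rounto.

rounto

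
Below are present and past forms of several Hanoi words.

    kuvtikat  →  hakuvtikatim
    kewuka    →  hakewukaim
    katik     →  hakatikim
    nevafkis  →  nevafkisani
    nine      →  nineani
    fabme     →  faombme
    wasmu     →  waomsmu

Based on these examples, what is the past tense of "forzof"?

nine and fabme both end in -e yet inflect differently (nineani, faombme), so the final letter is not what conditions the rule; the first letter is.
"forzof" begins with f-. The one such stem in the data (fabme → faombme) inserts -om- after the first vowel (as does wasmu), so the same rule applies.
The other patterns: stems beginning with k- add ha- … -im around the stem; stems beginning with n- add -ani.
So forzof → foomrzof.

foomrzof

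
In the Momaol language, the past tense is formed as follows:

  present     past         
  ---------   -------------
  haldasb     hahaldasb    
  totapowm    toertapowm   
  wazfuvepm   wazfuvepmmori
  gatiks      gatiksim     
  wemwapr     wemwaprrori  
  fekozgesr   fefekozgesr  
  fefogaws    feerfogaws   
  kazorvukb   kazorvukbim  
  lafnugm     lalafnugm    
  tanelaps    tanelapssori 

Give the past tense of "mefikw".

mefikwim

tanelaps and gatiks both end in -s yet inflect differently (tanelapssori, gatiksim), so the final letter is not what conditions the rule; the second-to-last letter is.
"mefikw" has second-to-last letter 'k'. The stems whose second-to-last letter is 'k' (gatiks → gatiksim, kazorvukb → kazorvukbim) add -im.
So mefikw → mefikwim.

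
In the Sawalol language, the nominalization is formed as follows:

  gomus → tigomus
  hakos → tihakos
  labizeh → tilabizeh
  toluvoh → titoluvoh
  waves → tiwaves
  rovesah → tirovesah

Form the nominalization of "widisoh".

tiwidisoh

Every pair shown (gomus → tigomus, hakos → tihakos, labizeh → tilabizeh, …) follows the same rule: add the prefix ti-.
So widisoh → tiwidisoh.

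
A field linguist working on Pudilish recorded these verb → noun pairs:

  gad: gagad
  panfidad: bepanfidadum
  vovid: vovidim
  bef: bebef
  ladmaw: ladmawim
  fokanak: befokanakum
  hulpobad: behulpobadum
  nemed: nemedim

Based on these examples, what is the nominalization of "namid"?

"namid" has 2 vowels. The stems with 2 vowels (vovid → vovidim, nemed → nemedim, ladmaw → ladmawim) add -im.
The other patterns: stems with 1 vowel repeat the first consonant+vowel as a prefix; stems with 3 vowels add be- … -um around the stem.
So namid → namidim.

namidim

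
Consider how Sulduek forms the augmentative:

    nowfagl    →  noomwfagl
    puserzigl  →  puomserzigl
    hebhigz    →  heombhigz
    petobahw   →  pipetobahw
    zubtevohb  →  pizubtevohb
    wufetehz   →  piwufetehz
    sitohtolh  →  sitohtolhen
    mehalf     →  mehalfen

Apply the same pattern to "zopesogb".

"zopesogb" has second-to-last letter 'g'. The stems whose second-to-last letter is 'g' (nowfagl → noomwfagl, puserzigl → puomserzigl, hebhigz → heombhigz) insert -om- after the first vowel.
So zopesogb → zoompesogb.

zoompesogb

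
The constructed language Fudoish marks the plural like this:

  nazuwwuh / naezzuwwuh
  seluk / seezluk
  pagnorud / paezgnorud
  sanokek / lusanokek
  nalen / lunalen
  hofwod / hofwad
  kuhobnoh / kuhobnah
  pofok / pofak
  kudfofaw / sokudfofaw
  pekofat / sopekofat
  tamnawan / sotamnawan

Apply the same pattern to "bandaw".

"bandaw" has last vowel 'a'. The stems whose last vowel is 'a' (kudfofaw → sokudfofaw, pekofat → sopekofat, tamnawan → sotamnawan) add the prefix so-.
So bandaw → sobandaw.

sobandaw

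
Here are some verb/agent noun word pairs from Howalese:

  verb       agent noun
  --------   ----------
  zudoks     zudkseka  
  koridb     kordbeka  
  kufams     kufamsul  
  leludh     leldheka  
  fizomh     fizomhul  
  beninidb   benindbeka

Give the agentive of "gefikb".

gefkbeka

"gefikb" has second-to-last letter 'k'. The one such stem in the data (zudoks → zudkseka) deletes the last vowel and adds -eka (as do leludh, koridb), so the same rule applies.
The other pattern: stems whose second-to-last letter is 'm' add -ul.
So gefikb → gefkbeka.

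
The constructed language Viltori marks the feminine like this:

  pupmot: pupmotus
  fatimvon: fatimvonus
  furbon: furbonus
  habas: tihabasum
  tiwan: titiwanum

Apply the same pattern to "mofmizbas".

timofmizbasum

fatimvon and tiwan both end in -n yet inflect differently (fatimvonus, titiwanum), so the final letter is not what conditions the rule; the last vowel is.
"mofmizbas" has last vowel 'a'. The stems whose last vowel is 'a' (habas → tihabasum, tiwan → titiwanum) add ti- … -um around the stem.
The other pattern: stems whose last vowel is 'o' add -us.
So mofmizbas → timofmizbasum.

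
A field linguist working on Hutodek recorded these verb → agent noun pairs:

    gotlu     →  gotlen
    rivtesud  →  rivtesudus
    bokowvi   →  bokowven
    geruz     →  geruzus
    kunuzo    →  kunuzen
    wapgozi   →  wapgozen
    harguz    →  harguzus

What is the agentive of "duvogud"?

rivtesud and gotlu both have last vowel 'u' yet inflect differently (rivtesudus, gotlen), so the last vowel is not what conditions the rule; whether the stem ends in a vowel or a consonant is.
"duvogud" ends in a consonant. The stems ending in a consonant (rivtesud → rivtesudus, harguz → harguzus, geruz → geruzus) add -us.
The other pattern: stems ending in a vowel drop the final letter and add -en.
So duvogud → duvogudus.

duvogudus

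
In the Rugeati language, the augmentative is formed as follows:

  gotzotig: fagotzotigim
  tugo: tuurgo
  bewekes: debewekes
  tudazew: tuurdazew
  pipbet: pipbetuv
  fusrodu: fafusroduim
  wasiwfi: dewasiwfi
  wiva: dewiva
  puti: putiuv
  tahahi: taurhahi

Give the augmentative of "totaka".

puti and tahahi both end in -i yet inflect differently (putiuv, taurhahi), so the final letter is not what conditions the rule; the first letter is.
"totaka" begins with t-. The stems beginning with t- (tugo → tuurgo, tahahi → taurhahi, tudazew → tuurdazew) insert -ur- after the first vowel.
So totaka → tourtaka.

tourtaka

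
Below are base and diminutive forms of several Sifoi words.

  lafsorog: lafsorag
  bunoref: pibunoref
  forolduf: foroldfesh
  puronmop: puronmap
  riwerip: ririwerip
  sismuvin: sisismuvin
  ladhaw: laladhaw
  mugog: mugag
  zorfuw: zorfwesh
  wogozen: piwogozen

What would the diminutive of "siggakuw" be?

siggakwesh

"siggakuw" has last vowel 'u'. The stems whose last vowel is 'u' (zorfuw → zorfwesh, forolduf → foroldfesh) delete the last vowel and add -esh.
So siggakuw → siggakwesh.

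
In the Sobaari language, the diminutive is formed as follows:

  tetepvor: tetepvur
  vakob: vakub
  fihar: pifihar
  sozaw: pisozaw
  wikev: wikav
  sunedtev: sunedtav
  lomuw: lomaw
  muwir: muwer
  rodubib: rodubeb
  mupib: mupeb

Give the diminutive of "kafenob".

tetepvor and fihar both end in -r yet inflect differently (tetepvur, pifihar), so the final letter is not what conditions the rule; the last vowel is.
"kafenob" has last vowel 'o'. The stems whose last vowel is 'o' (tetepvor → tetepvur, vakob → vakub) change the last vowel to 'u'.
So kafenob → kafenub.

kafenub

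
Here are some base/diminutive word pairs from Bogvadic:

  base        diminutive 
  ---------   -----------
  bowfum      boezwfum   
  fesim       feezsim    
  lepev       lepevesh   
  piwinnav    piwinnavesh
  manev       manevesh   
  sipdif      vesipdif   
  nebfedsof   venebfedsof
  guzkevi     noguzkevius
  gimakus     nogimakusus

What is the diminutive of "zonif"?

fesim and sipdif both have last vowel 'i' yet inflect differently (feezsim, vesipdif), so the last vowel is not what conditions the rule; the final letter is.
"zonif" ends in -f. The stems ending in -f (sipdif → vesipdif, nebfedsof → venebfedsof) add the prefix ve-.
The other patterns: stems ending in -m insert -ez- after the first vowel; stems ending in -v add -esh; stems ending in -i or -s add no- … -us around the stem.
So zonif → vezonif.

vezonif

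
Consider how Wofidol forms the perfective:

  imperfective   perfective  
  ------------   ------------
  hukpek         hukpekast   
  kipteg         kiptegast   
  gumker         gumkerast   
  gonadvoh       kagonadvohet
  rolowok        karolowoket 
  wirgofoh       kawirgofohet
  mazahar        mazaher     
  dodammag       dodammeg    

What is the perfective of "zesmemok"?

hukpek and rolowok both end in -k yet inflect differently (hukpekast, karolowoket), so the final letter is not what conditions the rule; the last vowel is.
"zesmemok" has last vowel 'o'. The stems whose last vowel is 'o' (gonadvoh → kagonadvohet, rolowok → karolowoket, wirgofoh → kawirgofohet) add ka- … -et around the stem.
So zesmemok → kazesmemoket.

kazesmemoket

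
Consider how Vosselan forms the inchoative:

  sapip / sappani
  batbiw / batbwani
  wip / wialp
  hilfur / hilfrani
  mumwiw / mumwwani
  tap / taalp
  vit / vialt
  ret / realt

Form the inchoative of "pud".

tap and sapip both end in -p yet inflect differently (taalp, sappani), so the final letter is not what conditions the rule; the number of vowels is.
"pud" has 1 vowel. The stems with 1 vowel (tap → taalp, ret → realt, vit → vialt) insert -al- after the first vowel.
So pud → puald.

puald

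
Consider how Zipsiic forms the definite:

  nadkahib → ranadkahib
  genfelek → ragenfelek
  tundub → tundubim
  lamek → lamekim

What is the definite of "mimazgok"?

ramimazgok

nadkahib and tundub both end in -b yet inflect differently (ranadkahib, tundubim), so the final letter is not what conditions the rule; the number of vowels is.
"mimazgok" has 3 vowels. The stems with 3 vowels (nadkahib → ranadkahib, genfelek → ragenfelek) add the prefix ra-.
The other pattern: stems with 2 vowels add -im.
So mimazgok → ramimazgok.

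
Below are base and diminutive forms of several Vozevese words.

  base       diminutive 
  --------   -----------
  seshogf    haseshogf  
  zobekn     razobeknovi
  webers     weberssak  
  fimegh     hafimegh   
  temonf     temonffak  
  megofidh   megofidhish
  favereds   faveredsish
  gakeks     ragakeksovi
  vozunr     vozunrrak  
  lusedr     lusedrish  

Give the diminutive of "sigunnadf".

sigunnadfish

megofidh and fimegh both end in -h yet inflect differently (megofidhish, hafimegh), so the final letter is not what conditions the rule; the second-to-last letter is.
"sigunnadf" has second-to-last letter 'd'. The stems whose second-to-last letter is 'd' (lusedr → lusedrish, megofidh → megofidhish, favereds → faveredsish) add -ish.
The other patterns: stems whose second-to-last letter is 'g' add the prefix ha-; stems whose second-to-last letter is 'k' add ra- … -ovi around the stem; stems whose second-to-last letter is 'n' or 'r' double the final consonant and add -ak.
So sigunnadf → sigunnadfish.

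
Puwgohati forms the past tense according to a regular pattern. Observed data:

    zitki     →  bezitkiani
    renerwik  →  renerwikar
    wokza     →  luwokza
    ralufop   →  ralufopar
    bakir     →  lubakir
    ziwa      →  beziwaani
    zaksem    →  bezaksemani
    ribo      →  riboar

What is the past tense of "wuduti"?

luwuduti

"wuduti" begins with w-. The one such stem in the data (wokza → luwokza) adds the prefix lu-, so the same rule applies.
So wuduti → luwuduti.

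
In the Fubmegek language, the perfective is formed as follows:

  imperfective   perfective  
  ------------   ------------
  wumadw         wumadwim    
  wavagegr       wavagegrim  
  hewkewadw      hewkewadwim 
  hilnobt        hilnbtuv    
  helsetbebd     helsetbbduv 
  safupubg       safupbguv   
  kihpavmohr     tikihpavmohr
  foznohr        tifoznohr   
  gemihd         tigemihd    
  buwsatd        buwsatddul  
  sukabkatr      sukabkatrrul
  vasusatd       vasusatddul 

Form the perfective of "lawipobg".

wavagegr and kihpavmohr both end in -r yet inflect differently (wavagegrim, tikihpavmohr), so the final letter is not what conditions the rule; the second-to-last letter is.
"lawipobg" has second-to-last letter 'b'. The stems whose second-to-last letter is 'b' (hilnobt → hilnbtuv, helsetbebd → helsetbbduv, safupubg → safupbguv) delete the last vowel and add -uv.
The other patterns: stems whose second-to-last letter is 'd' or 'g' add -im; stems whose second-to-last letter is 'h' add the prefix ti-; stems whose second-to-last letter is 't' double the final consonant and add -ul.
So lawipobg → lawipbguv.

lawipbguv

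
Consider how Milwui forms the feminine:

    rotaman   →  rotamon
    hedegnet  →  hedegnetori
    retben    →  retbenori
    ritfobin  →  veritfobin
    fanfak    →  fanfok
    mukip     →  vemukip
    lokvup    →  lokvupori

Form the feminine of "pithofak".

rotaman and ritfobin both end in -n yet inflect differently (rotamon, veritfobin), so the final letter is not what conditions the rule; the last vowel is.
"pithofak" has last vowel 'a'. The stems whose last vowel is 'a' (rotaman → rotamon, fanfak → fanfok) change the last vowel to 'o'.
So pithofak → pithofok.

pithofok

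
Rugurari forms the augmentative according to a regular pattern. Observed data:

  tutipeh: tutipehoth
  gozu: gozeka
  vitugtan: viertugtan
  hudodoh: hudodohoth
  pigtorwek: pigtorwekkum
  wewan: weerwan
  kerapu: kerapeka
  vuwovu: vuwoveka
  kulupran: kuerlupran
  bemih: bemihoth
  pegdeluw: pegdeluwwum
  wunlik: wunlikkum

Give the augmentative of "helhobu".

tutipeh and pigtorwek both have last vowel 'e' yet inflect differently (tutipehoth, pigtorwekkum), so the last vowel is not what conditions the rule; the final letter is.
"helhobu" ends in -u. The stems ending in -u (gozu → gozeka, kerapu → kerapeka, vuwovu → vuwoveka) drop the final letter and add -eka.
So helhobu → helhobeka.

helhobeka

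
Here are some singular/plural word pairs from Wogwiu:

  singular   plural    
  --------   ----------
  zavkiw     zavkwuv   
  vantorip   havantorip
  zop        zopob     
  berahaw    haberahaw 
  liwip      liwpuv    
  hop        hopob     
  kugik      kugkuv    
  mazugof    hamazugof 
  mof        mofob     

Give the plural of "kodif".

hop and liwip both end in -p yet inflect differently (hopob, liwpuv), so the final letter is not what conditions the rule; the number of vowels is.
"kodif" has 2 vowels. The stems with 2 vowels (liwip → liwpuv, zavkiw → zavkwuv, kugik → kugkuv) delete the last vowel and add -uv.
The other patterns: stems with 1 vowel add -ob; stems with 3 vowels add the prefix ha-.
So kodif → kodfuv.

kodfuv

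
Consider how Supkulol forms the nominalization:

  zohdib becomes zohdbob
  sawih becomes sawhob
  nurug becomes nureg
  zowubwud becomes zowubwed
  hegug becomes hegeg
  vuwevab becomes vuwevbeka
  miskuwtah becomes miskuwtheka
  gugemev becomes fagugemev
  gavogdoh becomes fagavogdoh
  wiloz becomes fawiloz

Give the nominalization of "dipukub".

dipukeb

zohdib and vuwevab both end in -b yet inflect differently (zohdbob, vuwevbeka), so the final letter is not what conditions the rule; the last vowel is.
"dipukub" has last vowel 'u'. The stems whose last vowel is 'u' (nurug → nureg, zowubwud → zowubwed, hegug → hegeg) change the last vowel to 'e'.
So dipukub → dipukeb.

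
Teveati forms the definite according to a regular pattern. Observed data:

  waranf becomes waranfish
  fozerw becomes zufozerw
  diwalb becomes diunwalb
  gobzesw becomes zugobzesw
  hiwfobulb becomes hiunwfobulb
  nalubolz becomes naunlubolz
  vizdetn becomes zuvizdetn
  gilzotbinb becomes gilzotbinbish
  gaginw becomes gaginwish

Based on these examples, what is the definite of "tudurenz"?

tudurenzish

hiwfobulb and gilzotbinb both end in -b yet inflect differently (hiunwfobulb, gilzotbinbish), so the final letter is not what conditions the rule; the second-to-last letter is.
"tudurenz" has second-to-last letter 'n'. The stems whose second-to-last letter is 'n' (gilzotbinb → gilzotbinbish, gaginw → gaginwish, waranf → waranfish) add -ish.
The other patterns: stems whose second-to-last letter is 'l' insert -un- after the first vowel; stems whose second-to-last letter is 'r', 's' or 't' add the prefix zu-.
So tudurenz → tudurenzish.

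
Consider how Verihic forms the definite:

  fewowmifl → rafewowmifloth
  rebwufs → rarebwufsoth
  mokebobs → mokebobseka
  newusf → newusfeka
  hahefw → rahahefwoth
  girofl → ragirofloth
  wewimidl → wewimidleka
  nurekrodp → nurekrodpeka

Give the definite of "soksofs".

rebwufs and mokebobs both end in -s yet inflect differently (rarebwufsoth, mokebobseka), so the final letter is not what conditions the rule; the second-to-last letter is.
"soksofs" has second-to-last letter 'f'. The stems whose second-to-last letter is 'f' (rebwufs → rarebwufsoth, hahefw → rahahefwoth, fewowmifl → rafewowmifloth) add ra- … -oth around the stem.
The other pattern: stems whose second-to-last letter is 'b', 'd' or 's' add -eka.
So soksofs → rasoksofsoth.

rasoksofsoth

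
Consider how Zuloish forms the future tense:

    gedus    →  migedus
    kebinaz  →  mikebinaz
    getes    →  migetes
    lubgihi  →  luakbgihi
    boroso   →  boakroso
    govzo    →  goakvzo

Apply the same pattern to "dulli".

duaklli

gedus and govzo both begin with g- yet inflect differently (migedus, goakvzo), so the first letter is not what conditions the rule; whether the stem ends in a vowel or a consonant is.
"dulli" ends in a vowel. The stems ending in a vowel (lubgihi → luakbgihi, boroso → boakroso, govzo → goakvzo) insert -ak- after the first vowel.
The other pattern: stems ending in a consonant add the prefix mi-.
So dulli → duaklli.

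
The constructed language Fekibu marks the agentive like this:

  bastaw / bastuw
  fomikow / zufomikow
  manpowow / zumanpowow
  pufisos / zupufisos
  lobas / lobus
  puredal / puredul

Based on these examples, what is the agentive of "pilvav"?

pilvuv

pufisos and lobas both end in -s yet inflect differently (zupufisos, lobus), so the final letter is not what conditions the rule; the last vowel is.
"pilvav" has last vowel 'a'. The stems whose last vowel is 'a' (lobas → lobus, puredal → puredul, bastaw → bastuw) change the last vowel to 'u'.
So pilvav → pilvuv.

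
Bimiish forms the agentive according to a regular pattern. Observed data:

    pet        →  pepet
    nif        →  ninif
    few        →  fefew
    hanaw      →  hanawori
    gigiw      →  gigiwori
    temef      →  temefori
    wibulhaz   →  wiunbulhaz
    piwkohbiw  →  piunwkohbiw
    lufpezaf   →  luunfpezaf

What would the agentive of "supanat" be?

suunpanat

"supanat" has 3 vowels. The stems with 3 vowels (wibulhaz → wiunbulhaz, piwkohbiw → piunwkohbiw, lufpezaf → luunfpezaf) insert -un- after the first vowel.
The other patterns: stems with 1 vowel repeat the first consonant+vowel as a prefix; stems with 2 vowels add -ori.
So supanat → suunpanat.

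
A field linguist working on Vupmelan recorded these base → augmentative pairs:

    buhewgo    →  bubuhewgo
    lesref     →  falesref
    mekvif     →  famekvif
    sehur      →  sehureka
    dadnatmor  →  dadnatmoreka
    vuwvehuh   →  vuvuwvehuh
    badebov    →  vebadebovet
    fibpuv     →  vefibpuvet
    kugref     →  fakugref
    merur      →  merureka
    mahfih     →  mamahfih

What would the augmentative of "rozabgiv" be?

verozabgivet

fibpuv and sehur both have last vowel 'u' yet inflect differently (vefibpuvet, sehureka), so the last vowel is not what conditions the rule; the final letter is.
"rozabgiv" ends in -v. The stems ending in -v (badebov → vebadebovet, fibpuv → vefibpuvet) add ve- … -et around the stem.
So rozabgiv → verozabgivet.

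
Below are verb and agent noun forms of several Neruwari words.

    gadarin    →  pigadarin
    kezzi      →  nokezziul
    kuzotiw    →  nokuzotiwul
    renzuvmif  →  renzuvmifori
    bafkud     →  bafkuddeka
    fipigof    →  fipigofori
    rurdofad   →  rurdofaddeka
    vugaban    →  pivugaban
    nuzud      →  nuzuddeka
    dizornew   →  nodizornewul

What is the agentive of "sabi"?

renzuvmif and gadarin both have last vowel 'i' yet inflect differently (renzuvmifori, pigadarin), so the last vowel is not what conditions the rule; the final letter is.
"sabi" ends in -i. The one such stem in the data (kezzi → nokezziul) adds no- … -ul around the stem, so the same rule applies.
So sabi → nosabiul.

nosabiul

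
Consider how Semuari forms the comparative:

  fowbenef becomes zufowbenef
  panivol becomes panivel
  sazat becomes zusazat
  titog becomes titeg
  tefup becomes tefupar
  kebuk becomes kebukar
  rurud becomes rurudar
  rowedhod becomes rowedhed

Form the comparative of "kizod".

"kizod" has last vowel 'o'. The stems whose last vowel is 'o' (rowedhod → rowedhed, panivol → panivel, titog → titeg) change the last vowel to 'e'.
So kizod → kized.

kized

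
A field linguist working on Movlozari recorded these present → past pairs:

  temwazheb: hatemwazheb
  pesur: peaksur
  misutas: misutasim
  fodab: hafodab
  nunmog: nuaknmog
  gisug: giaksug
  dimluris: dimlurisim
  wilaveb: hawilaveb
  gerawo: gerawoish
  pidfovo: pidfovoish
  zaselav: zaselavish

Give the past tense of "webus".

webusim

misutas and fodab both have last vowel 'a' yet inflect differently (misutasim, hafodab), so the last vowel is not what conditions the rule; the final letter is.
"webus" ends in -s. The stems ending in -s (dimluris → dimlurisim, misutas → misutasim) add -im.
So webus → webusim.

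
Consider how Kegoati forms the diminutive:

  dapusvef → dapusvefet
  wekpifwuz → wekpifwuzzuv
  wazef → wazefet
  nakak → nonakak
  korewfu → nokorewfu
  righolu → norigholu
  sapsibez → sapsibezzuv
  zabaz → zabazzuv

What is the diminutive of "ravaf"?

dapusvef and sapsibez both have last vowel 'e' yet inflect differently (dapusvefet, sapsibezzuv), so the last vowel is not what conditions the rule; the final letter is.
"ravaf" ends in -f. The stems ending in -f (dapusvef → dapusvefet, wazef → wazefet) add -et.
So ravaf → ravafet.

ravafet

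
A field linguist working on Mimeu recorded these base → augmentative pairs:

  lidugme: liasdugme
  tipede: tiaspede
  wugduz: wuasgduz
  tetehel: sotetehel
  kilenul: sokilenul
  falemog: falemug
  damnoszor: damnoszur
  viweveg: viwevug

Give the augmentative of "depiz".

lidugme and tetehel both have last vowel 'e' yet inflect differently (liasdugme, sotetehel), so the last vowel is not what conditions the rule; the final letter is.
"depiz" ends in -z. The one such stem in the data (wugduz → wuasgduz) inserts -as- after the first vowel (as do lidugme, tipede), so the same rule applies.
So depiz → deaspiz.

deaspiz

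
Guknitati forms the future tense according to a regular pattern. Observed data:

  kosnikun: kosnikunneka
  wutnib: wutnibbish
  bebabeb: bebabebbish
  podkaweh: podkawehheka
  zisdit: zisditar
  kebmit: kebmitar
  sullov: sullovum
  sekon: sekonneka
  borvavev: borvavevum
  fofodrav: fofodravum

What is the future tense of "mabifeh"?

mabifehheka

"mabifeh" ends in -h. The one such stem in the data (podkaweh → podkawehheka) doubles the final consonant and adds -eka (as do sekon, kosnikun), so the same rule applies.
So mabifeh → mabifehheka.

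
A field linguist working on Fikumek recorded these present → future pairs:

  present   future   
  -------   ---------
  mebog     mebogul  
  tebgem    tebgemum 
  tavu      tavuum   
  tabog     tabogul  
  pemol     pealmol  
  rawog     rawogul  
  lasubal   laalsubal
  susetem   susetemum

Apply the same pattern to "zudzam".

pemol and tabog both have last vowel 'o' yet inflect differently (pealmol, tabogul), so the last vowel is not what conditions the rule; the final letter is.
"zudzam" ends in -m. The stems ending in -m (susetem → susetemum, tebgem → tebgemum) add -um.
The other patterns: stems ending in -l insert -al- after the first vowel; stems ending in -g add -ul.
So zudzam → zudzamum.

zudzamum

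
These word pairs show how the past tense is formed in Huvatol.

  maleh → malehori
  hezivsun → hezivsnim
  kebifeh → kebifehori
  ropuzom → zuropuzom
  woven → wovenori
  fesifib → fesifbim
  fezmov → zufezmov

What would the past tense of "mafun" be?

mafnim

"mafun" has last vowel 'u'. The one such stem in the data (hezivsun → hezivsnim) deletes the last vowel and adds -im (as does fesifib), so the same rule applies.
The other patterns: stems whose last vowel is 'e' add -ori; stems whose last vowel is 'o' add the prefix zu-.
So mafun → mafnim.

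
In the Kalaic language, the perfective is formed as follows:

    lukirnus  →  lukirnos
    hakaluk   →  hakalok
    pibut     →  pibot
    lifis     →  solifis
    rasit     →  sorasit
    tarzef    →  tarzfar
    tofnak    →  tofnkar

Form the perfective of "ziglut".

lukirnus and lifis both end in -s yet inflect differently (lukirnos, solifis), so the final letter is not what conditions the rule; the last vowel is.
"ziglut" has last vowel 'u'. The stems whose last vowel is 'u' (lukirnus → lukirnos, hakaluk → hakalok, pibut → pibot) change the last vowel to 'o'.
So ziglut → ziglot.

ziglot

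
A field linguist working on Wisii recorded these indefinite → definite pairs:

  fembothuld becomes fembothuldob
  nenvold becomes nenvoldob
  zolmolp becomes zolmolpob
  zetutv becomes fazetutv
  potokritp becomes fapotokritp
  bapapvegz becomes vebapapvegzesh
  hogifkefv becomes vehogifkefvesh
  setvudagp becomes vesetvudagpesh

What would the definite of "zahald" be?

zolmolp and potokritp both end in -p yet inflect differently (zolmolpob, fapotokritp), so the final letter is not what conditions the rule; the second-to-last letter is.
"zahald" has second-to-last letter 'l'. The stems whose second-to-last letter is 'l' (fembothuld → fembothuldob, nenvold → nenvoldob, zolmolp → zolmolpob) add -ob.
So zahald → zahaldob.

zahaldob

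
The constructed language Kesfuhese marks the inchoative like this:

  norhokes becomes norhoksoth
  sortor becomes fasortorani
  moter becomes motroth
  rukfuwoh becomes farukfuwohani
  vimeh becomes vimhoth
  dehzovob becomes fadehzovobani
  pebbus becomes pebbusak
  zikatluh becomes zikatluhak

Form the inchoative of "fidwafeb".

"fidwafeb" has last vowel 'e'. The stems whose last vowel is 'e' (vimeh → vimhoth, norhokes → norhoksoth, moter → motroth) delete the last vowel and add -oth.
So fidwafeb → fidwafboth.

fidwafboth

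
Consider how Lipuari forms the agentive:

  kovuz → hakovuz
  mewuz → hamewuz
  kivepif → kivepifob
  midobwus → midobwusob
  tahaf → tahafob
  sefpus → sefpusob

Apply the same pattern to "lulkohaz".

kovuz and sefpus both have last vowel 'u' yet inflect differently (hakovuz, sefpusob), so the last vowel is not what conditions the rule; the final letter is.
"lulkohaz" ends in -z. The stems ending in -z (kovuz → hakovuz, mewuz → hamewuz) add the prefix ha-.
So lulkohaz → halulkohaz.

halulkohaz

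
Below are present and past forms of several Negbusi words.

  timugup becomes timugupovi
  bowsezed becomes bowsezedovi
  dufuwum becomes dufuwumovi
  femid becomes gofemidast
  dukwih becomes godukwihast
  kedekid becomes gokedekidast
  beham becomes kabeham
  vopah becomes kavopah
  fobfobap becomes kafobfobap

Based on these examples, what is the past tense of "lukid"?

golukidast

"lukid" has last vowel 'i'. The stems whose last vowel is 'i' (femid → gofemidast, dukwih → godukwihast, kedekid → gokedekidast) add go- … -ast around the stem.
So lukid → golukidast.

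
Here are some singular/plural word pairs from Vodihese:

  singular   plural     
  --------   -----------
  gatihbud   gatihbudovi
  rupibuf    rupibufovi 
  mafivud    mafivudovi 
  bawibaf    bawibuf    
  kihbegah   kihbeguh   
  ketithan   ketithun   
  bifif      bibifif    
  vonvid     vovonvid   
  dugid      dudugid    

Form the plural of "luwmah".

luwmuh

"luwmah" has last vowel 'a'. The stems whose last vowel is 'a' (bawibaf → bawibuf, kihbegah → kihbeguh, ketithan → ketithun) change the last vowel to 'u'.
So luwmah → luwmuh.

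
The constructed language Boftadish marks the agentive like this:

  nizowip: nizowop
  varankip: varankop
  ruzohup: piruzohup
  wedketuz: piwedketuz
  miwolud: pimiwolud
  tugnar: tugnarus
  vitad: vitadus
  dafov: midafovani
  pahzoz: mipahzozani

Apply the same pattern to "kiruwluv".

pikiruwluv

nizowip and ruzohup both end in -p yet inflect differently (nizowop, piruzohup), so the final letter is not what conditions the rule; the last vowel is.
"kiruwluv" has last vowel 'u'. The stems whose last vowel is 'u' (ruzohup → piruzohup, wedketuz → piwedketuz, miwolud → pimiwolud) add the prefix pi-.
So kiruwluv → pikiruwluv.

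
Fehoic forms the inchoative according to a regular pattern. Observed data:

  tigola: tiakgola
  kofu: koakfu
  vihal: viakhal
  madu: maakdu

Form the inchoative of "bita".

biakta

Every pair shown (tigola → tiakgola, kofu → koakfu, vihal → viakhal, …) follows the same rule: insert -ak- after the first vowel.
So bita → biakta.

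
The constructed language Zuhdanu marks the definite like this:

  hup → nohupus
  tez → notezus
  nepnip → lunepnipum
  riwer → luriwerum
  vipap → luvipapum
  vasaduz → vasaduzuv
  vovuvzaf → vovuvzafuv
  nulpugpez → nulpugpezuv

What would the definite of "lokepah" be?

hup and nepnip both end in -p yet inflect differently (nohupus, lunepnipum), so the final letter is not what conditions the rule; the number of vowels is.
"lokepah" has 3 vowels. The stems with 3 vowels (vasaduz → vasaduzuv, vovuvzaf → vovuvzafuv, nulpugpez → nulpugpezuv) add -uv.
So lokepah → lokepahuv.

lokepahuv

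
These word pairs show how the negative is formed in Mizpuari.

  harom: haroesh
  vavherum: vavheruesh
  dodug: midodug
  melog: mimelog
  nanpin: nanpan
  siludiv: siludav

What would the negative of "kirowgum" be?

kirowguesh

vavherum and dodug both have last vowel 'u' yet inflect differently (vavheruesh, midodug), so the last vowel is not what conditions the rule; the final letter is.
"kirowgum" ends in -m. The stems ending in -m (harom → haroesh, vavherum → vavheruesh) drop the final letter and add -esh.
The other patterns: stems ending in -g add the prefix mi-; stems ending in -n or -v change the last vowel to 'a'.
So kirowgum → kirowguesh.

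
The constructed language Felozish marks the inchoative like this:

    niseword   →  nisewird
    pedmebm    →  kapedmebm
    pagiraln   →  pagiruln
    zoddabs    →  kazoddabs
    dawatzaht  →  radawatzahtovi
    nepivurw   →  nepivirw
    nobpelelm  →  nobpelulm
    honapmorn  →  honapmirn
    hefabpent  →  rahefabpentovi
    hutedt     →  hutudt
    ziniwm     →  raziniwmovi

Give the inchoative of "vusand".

ravusandovi

pedmebm and nobpelelm both end in -m yet inflect differently (kapedmebm, nobpelulm), so the final letter is not what conditions the rule; the second-to-last letter is.
"vusand" has second-to-last letter 'n'. The one such stem in the data (hefabpent → rahefabpentovi) adds ra- … -ovi around the stem, so the same rule applies.
So vusand → ravusandovi.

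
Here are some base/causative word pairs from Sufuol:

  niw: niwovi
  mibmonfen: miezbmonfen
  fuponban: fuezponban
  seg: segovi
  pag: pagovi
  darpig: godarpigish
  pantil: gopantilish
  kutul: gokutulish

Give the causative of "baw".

bawovi

seg and darpig both end in -g yet inflect differently (segovi, godarpigish), so the final letter is not what conditions the rule; the number of vowels is.
"baw" has 1 vowel. The stems with 1 vowel (seg → segovi, pag → pagovi, niw → niwovi) add -ovi.
The other patterns: stems with 2 vowels add go- … -ish around the stem; stems with 3 vowels insert -ez- after the first vowel.
So baw → bawovi.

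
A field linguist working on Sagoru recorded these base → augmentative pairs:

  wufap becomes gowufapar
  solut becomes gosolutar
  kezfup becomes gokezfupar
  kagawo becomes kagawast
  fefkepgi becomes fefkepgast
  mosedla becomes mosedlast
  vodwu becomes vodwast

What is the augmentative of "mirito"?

miritast

wufap and mosedla both have last vowel 'a' yet inflect differently (gowufapar, mosedlast), so the last vowel is not what conditions the rule; whether the stem ends in a vowel or a consonant is.
"mirito" ends in a vowel. The stems ending in a vowel (kagawo → kagawast, fefkepgi → fefkepgast, mosedla → mosedlast) drop the final letter and add -ast.
The other pattern: stems ending in a consonant add go- … -ar around the stem.
So mirito → miritast.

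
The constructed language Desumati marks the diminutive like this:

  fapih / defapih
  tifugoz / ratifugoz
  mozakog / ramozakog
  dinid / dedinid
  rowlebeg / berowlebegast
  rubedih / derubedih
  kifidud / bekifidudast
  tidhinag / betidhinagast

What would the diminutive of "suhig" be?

mozakog and tidhinag both end in -g yet inflect differently (ramozakog, betidhinagast), so the final letter is not what conditions the rule; the last vowel is.
"suhig" has last vowel 'i'. The stems whose last vowel is 'i' (fapih → defapih, rubedih → derubedih, dinid → dedinid) add the prefix de-.
The other patterns: stems whose last vowel is 'o' add the prefix ra-; stems whose last vowel is 'a', 'e' or 'u' add be- … -ast around the stem.
So suhig → desuhig.

desuhig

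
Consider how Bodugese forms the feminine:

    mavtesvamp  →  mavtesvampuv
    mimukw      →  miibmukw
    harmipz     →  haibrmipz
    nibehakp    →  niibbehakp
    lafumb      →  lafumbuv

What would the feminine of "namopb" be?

"namopb" has second-to-last letter 'p'. The one such stem in the data (harmipz → haibrmipz) inserts -ib- after the first vowel (as do mimukw, nibehakp), so the same rule applies.
So namopb → naibmopb.

naibmopb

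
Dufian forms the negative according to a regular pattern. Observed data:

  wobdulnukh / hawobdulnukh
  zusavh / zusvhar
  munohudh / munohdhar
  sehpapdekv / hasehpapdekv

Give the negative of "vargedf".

vargdfar

zusavh and wobdulnukh both end in -h yet inflect differently (zusvhar, hawobdulnukh), so the final letter is not what conditions the rule; the second-to-last letter is.
"vargedf" has second-to-last letter 'd'. The one such stem in the data (munohudh → munohdhar) deletes the last vowel and adds -ar (as does zusavh), so the same rule applies.
The other pattern: stems whose second-to-last letter is 'k' add the prefix ha-.
So vargedf → vargdfar.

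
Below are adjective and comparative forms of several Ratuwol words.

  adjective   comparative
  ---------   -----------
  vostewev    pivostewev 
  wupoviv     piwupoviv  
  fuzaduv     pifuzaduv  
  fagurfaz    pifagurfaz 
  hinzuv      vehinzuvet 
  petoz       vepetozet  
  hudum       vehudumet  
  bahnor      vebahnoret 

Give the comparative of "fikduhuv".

"fikduhuv" has 3 vowels. The stems with 3 vowels (vostewev → pivostewev, wupoviv → piwupoviv, fuzaduv → pifuzaduv) add the prefix pi-.
The other pattern: stems with 2 vowels add ve- … -et around the stem.
So fikduhuv → pifikduhuv.

pifikduhuv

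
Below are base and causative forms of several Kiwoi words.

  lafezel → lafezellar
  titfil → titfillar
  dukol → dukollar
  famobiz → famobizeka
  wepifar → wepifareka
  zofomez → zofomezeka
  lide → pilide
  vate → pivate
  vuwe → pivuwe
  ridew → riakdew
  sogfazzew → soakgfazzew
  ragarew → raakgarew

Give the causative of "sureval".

surevallar

titfil and famobiz both have last vowel 'i' yet inflect differently (titfillar, famobizeka), so the last vowel is not what conditions the rule; the final letter is.
"sureval" ends in -l. The stems ending in -l (lafezel → lafezellar, titfil → titfillar, dukol → dukollar) double the final consonant and add -ar.
The other patterns: stems ending in -r or -z add -eka; stems ending in -e add the prefix pi-; stems ending in -w insert -ak- after the first vowel.
So sureval → surevallar.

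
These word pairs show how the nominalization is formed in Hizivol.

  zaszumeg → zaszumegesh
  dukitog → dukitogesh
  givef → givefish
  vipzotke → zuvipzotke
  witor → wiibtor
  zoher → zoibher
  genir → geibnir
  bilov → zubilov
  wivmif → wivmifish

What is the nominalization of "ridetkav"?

zuridetkav

zoher and givef both have last vowel 'e' yet inflect differently (zoibher, givefish), so the last vowel is not what conditions the rule; the final letter is.
"ridetkav" ends in -v. The one such stem in the data (bilov → zubilov) adds the prefix zu-, so the same rule applies.
The other patterns: stems ending in -r insert -ib- after the first vowel; stems ending in -f add -ish; stems ending in -g add -esh.
So ridetkav → zuridetkav.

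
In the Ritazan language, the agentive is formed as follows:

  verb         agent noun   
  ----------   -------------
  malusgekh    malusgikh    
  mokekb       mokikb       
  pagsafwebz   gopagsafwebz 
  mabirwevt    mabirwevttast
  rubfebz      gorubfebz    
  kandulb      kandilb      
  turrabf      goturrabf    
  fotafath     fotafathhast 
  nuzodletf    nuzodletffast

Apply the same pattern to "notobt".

gonotobt

turrabf and nuzodletf both end in -f yet inflect differently (goturrabf, nuzodletffast), so the final letter is not what conditions the rule; the second-to-last letter is.
"notobt" has second-to-last letter 'b'. The stems whose second-to-last letter is 'b' (turrabf → goturrabf, pagsafwebz → gopagsafwebz, rubfebz → gorubfebz) add the prefix go-.
The other patterns: stems whose second-to-last letter is 'k' or 'l' change the last vowel to 'i'; stems whose second-to-last letter is 't' or 'v' double the final consonant and add -ast.
So notobt → gonotobt.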